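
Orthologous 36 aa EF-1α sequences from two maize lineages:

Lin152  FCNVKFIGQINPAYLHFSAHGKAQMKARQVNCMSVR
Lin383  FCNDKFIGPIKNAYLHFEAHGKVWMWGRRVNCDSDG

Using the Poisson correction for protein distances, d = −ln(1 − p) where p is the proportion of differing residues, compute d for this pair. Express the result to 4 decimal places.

0.4480

Mismatches occur at site 4 (V↔D), site 9 (Q↔P), site 11 (N↔K), site 12 (P↔N), site 18 (S↔E), site 23 (A↔V), site 24 (Q↔W), site 26 (K↔W), site 27 (A↔G), site 29 (Q↔R), site 33 (M↔D), site 35 (V↔D), site 36 (R↔G).
p = 13/36 = 0.361111.
d = −ln(1 − 0.361111) = −ln(0.638889) = 0.4480.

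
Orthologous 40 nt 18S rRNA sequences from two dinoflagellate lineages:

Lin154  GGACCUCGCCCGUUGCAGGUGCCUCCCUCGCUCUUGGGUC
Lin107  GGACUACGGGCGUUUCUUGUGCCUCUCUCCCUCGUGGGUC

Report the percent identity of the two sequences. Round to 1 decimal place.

75.0%

The sequences differ at positions 5 (C/U), 6 (U/A), 9 (C/G), 10 (C/G), 15 (G/U), 17 (A/U), 18 (G/U), 26 (C/U), 30 (G/C), 34 (U/G).
30 of the 40 sites match, so the percent identity is 30/40 × 100 = 75.0%.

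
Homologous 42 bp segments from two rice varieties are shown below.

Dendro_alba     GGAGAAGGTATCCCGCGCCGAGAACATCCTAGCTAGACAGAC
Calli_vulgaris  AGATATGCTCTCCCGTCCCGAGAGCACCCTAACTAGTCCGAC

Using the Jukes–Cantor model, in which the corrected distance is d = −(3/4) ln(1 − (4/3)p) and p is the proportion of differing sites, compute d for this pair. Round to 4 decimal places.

Mismatches occur at site 1 (G→A), site 4 (G→T), site 6 (A→T), site 8 (G→C), site 10 (A→C), site 16 (C→T), site 17 (G→C), site 24 (A→G), site 27 (T→C), site 32 (G→A), site 37 (A→T), site 39 (A→C).
p = 12/42 = 0.285714.
d = −0.75 · ln(1 − (4/3)·0.285714) = −0.75 · ln(0.619048) = −0.75 · (-0.479572) = 0.3597.

0.3597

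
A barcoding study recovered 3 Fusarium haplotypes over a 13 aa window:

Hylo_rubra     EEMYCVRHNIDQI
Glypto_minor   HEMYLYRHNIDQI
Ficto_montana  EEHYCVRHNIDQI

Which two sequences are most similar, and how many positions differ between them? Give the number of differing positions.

Pairwise Hamming distances:
  Hylo_rubra vs Glypto_minor: 3
  Hylo_rubra vs Ficto_montana: 1
  Glypto_minor vs Ficto_montana: 4
The smallest is 1, between Hylo_rubra and Ficto_montana.

1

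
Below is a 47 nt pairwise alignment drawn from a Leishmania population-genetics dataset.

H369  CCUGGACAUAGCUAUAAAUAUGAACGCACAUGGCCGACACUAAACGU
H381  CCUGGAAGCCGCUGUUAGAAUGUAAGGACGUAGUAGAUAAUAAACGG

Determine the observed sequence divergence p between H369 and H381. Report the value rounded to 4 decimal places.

Differing sites — 7:C/A; 8:A/G; 9:U/C; 10:A/C; 14:A/G; 16:A/U; 18:A/G; 19:U/A; 23:A/U; 25:C/A; 27:C/G; 30:A/G; 32:G/A; 34:C/U; 35:C/A; 38:C/U; 40:C/A; 47:U/G.
There are 18 differences over 47 sites, so p = 18/47 = 0.3830.

0.3830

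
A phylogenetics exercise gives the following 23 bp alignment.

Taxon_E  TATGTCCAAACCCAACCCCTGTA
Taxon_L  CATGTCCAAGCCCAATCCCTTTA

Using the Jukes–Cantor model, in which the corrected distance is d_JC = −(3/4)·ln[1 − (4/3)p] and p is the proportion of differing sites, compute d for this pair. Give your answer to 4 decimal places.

The sequences differ at positions 1 (T/C), 10 (A/G), 16 (C/T), 21 (G/T).
p = 4/23 = 0.173913.
d = −0.75 · ln(1 − (4/3)·0.173913) = −0.75 · ln(0.768116) = −0.75 · (-0.263815) = 0.1979.

0.1979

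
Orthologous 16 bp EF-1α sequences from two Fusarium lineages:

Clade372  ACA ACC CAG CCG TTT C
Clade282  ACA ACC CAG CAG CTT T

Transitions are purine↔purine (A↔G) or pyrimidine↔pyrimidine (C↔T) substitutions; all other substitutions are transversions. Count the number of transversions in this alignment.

The sequences differ at positions 11 (C/A, transversion), 13 (T/C, transition), 16 (C/T, transition).
Of the 3 differences, 2 transitions and 1 transversion, so the answer is 1.

1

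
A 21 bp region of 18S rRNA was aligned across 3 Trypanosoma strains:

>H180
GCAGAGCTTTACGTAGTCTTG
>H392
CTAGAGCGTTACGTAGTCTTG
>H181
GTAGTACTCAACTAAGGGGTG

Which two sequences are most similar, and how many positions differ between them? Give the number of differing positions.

Pairwise Hamming distances:
  H180 vs H392: 3
  H180 vs H181: 10
  H392 vs H181: 11
The smallest is 3, between H180 and H392.

3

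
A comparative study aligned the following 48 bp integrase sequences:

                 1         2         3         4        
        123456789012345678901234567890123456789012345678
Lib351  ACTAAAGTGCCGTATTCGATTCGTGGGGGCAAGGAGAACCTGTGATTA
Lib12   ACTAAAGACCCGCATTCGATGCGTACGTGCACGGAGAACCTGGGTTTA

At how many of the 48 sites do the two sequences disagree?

The sequences differ at positions 8 (T/A), 9 (G/C), 13 (T/C), 21 (T/G), 25 (G/A), 26 (G/C), 28 (G/T), 32 (A/C), 43 (T/G), 45 (A/T).
That gives 10 mismatches out of 48 aligned sites, so the Hamming distance is 10.

10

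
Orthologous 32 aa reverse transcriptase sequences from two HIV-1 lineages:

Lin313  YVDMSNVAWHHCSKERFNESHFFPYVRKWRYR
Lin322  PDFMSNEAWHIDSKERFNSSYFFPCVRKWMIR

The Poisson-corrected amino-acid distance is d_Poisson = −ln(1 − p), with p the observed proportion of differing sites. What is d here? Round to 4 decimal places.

The sequences differ at positions 1 (Y/P), 2 (V/D), 3 (D/F), 7 (V/E), 11 (H/I), 12 (C/D), 19 (E/S), 21 (H/Y), 25 (Y/C), 30 (R/M), 31 (Y/I).
p = 11/32 = 0.343750.
d = −ln(1 − 0.343750) = −ln(0.656250) = 0.4212.

0.4212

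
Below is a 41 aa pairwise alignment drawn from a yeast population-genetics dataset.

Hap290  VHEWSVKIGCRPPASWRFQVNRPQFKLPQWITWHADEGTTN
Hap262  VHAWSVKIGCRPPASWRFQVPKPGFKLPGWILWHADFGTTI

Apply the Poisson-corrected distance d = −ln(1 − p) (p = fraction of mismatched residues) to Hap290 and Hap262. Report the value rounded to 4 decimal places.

Mismatches occur at site 3 (E↔A), site 21 (N↔P), site 22 (R↔K), site 24 (Q↔G), site 29 (Q↔G), site 32 (T↔L), site 37 (E↔F), site 41 (N↔I).
p = 8/41 = 0.195122.
d = −ln(1 − 0.195122) = −ln(0.804878) = 0.2171.

0.2171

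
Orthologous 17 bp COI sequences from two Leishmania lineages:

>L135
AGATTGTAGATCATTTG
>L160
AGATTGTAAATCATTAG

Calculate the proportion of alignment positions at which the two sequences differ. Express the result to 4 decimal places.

The sequences differ at positions 9 (G/A), 16 (T/A).
There are 2 differences over 17 sites, so p = 2/17 = 0.1176.

0.1176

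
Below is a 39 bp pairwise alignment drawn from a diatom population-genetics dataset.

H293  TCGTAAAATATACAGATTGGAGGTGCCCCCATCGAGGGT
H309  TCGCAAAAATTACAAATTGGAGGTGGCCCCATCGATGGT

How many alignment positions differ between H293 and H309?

Differing sites — 4:T/C; 9:T/A; 10:A/T; 15:G/A; 26:C/G; 36:G/T.
That gives 6 mismatches out of 39 aligned sites, so the Hamming distance is 6.

6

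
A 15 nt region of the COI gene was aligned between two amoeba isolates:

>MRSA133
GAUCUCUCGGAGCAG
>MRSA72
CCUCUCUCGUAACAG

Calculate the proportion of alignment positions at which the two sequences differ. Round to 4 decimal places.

Differing sites — 1:G/C; 2:A/C; 10:G/U; 12:G/A.
There are 4 differences over 15 sites, so p = 4/15 = 0.2667.

0.2667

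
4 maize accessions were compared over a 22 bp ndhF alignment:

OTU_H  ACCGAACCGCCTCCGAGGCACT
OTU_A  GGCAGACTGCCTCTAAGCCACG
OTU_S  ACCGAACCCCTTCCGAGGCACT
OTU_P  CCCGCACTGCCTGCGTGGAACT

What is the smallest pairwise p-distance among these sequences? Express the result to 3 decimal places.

Pairwise Hamming distances:
  OTU_H vs OTU_A: 9
  OTU_H vs OTU_S: 2
  OTU_H vs OTU_P: 6
  OTU_A vs OTU_S: 11
  OTU_A vs OTU_P: 11
  OTU_S vs OTU_P: 8
The smallest is 2 mismatches, between OTU_H and OTU_S; p = 2/22 = 0.091.

0.091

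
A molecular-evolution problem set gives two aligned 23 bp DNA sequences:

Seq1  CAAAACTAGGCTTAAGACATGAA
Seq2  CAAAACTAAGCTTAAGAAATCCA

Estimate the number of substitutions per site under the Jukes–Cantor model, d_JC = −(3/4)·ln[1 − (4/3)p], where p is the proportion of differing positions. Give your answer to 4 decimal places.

0.1979

Mismatches occur at site 9 (G/A), site 18 (C/A), site 21 (G/C), site 22 (A/C).
p = 4/23 = 0.173913.
d = −0.75 · ln(1 − (4/3)·0.173913) = −0.75 · ln(0.768116) = −0.75 · (-0.263815) = 0.1979.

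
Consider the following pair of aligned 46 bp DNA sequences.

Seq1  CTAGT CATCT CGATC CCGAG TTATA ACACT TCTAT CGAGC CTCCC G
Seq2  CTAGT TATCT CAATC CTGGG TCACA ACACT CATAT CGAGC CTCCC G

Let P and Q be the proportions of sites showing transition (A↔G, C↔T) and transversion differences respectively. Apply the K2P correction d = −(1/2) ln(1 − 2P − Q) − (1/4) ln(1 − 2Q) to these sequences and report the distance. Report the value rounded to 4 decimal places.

0.2084

Differing sites — 6:C/T (Ti); 12:G/A (Ti); 17:C/T (Ti); 19:A/G (Ti); 22:T/C (Ti); 24:T/C (Ti); 31:T/C (Ti); 32:C/A (Tv).
Of the 8 differences, 7 transitions and 1 transversion over 46 sites: P = 7/46 = 0.152174, Q = 1/46 = 0.021739.
d = −0.5·ln(0.673913) − 0.25·ln(0.956522) = −0.5·(-0.394654) − 0.25·(-0.044451) = 0.2084.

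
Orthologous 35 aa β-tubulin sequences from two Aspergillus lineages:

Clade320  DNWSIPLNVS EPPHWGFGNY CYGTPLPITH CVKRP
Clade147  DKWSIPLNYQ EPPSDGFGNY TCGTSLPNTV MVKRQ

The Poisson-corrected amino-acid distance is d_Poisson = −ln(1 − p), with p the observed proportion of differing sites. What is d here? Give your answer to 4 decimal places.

0.4199

The sequences differ at positions 2 (N/K), 9 (V/Y), 10 (S/Q), 14 (H/S), 15 (W/D), 21 (C/T), 22 (Y/C), 25 (P/S), 28 (I/N), 30 (H/V), 31 (C/M), 35 (P/Q).
p = 12/35 = 0.342857.
d = −ln(1 − 0.342857) = −ln(0.657143) = 0.4199.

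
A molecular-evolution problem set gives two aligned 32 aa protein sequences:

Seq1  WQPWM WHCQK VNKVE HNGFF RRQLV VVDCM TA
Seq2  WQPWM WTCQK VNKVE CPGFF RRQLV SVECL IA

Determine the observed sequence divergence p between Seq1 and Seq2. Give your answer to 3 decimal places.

0.219

Differing sites — 7:H/T; 16:H/C; 17:N/P; 26:V/S; 28:D/E; 30:M/L; 31:T/I.
There are 7 differences over 32 sites, so p = 7/32 = 0.219.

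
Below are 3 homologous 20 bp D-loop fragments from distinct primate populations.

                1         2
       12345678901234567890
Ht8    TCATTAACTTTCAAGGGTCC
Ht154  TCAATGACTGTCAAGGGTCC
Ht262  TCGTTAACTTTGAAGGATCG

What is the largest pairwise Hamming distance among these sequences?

Pairwise Hamming distances:
  Ht8 vs Ht154: 3
  Ht8 vs Ht262: 4
  Ht154 vs Ht262: 7
The largest is 7, between Ht154 and Ht262.

7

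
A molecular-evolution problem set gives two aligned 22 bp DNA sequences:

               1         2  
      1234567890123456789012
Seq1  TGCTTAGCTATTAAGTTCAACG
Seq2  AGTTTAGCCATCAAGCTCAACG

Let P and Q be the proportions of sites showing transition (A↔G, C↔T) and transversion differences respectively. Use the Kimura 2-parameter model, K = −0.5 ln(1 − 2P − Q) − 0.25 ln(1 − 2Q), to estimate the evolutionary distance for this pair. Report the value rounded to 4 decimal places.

Differing sites — 1:T/A (Tv); 3:C/T (Ti); 9:T/C (Ti); 12:T/C (Ti); 16:T/C (Ti).
Of the 5 differences, 4 transitions and 1 transversion over 22 sites: P = 4/22 = 0.181818, Q = 1/22 = 0.045455.
d = −0.5·ln(0.590909) − 0.25·ln(0.909090) = −0.5·(-0.526093) − 0.25·(-0.095311) = 0.2869.

0.2869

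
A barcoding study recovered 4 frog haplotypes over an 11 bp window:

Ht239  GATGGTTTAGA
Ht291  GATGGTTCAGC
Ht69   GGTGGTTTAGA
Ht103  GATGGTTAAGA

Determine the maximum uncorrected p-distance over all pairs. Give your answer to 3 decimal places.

Pairwise Hamming distances:
  Ht239 vs Ht291: 2
  Ht239 vs Ht69: 1
  Ht239 vs Ht103: 1
  Ht291 vs Ht69: 3
  Ht291 vs Ht103: 2
  Ht69 vs Ht103: 2
The largest is 3 mismatches, between Ht291 and Ht69; p = 3/11 = 0.273.

0.273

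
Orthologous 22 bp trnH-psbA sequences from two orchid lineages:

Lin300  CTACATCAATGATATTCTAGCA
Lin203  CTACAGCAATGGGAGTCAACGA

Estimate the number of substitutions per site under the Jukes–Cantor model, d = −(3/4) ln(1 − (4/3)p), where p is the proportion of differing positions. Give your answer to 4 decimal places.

The sequences differ at positions 6 (T/G), 12 (A/G), 13 (T/G), 15 (T/G), 18 (T/A), 20 (G/C), 21 (C/G).
p = 7/22 = 0.318182.
d = −0.75 · ln(1 − (4/3)·0.318182) = −0.75 · ln(0.575757) = −0.75 · (-0.552070) = 0.4141.

0.4141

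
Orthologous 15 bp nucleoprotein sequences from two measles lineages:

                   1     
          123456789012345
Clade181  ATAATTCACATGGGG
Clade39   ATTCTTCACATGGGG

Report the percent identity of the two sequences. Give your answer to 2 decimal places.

Mismatches occur at site 3 (A↔T), site 4 (A↔C).
13 of the 15 sites match, so the percent identity is 13/15 × 100 = 86.67%.

86.67%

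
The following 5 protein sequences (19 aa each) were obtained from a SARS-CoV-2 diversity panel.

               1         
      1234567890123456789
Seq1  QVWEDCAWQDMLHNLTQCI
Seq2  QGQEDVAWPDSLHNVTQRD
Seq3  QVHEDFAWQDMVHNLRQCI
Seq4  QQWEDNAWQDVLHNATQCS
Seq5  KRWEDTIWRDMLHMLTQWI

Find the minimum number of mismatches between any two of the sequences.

4

Pairwise Hamming distances:
  Seq1 vs Seq2: 8
  Seq1 vs Seq3: 4
  Seq1 vs Seq4: 5
  Seq1 vs Seq5: 7
  Seq2 vs Seq3: 10
  Seq2 vs Seq4: 8
  Seq2 vs Seq5: 11
  Seq3 vs Seq4: 8
  Seq3 vs Seq5: 10
  Seq4 vs Seq5: 10
The smallest is 4, between Seq1 and Seq3.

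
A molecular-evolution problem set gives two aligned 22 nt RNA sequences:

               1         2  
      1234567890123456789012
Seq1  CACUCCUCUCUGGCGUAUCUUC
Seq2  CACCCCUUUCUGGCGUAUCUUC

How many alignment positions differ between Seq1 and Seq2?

Differing sites — 4:U/C; 8:C/U.
That gives 2 mismatches out of 22 aligned sites, so the Hamming distance is 2.

2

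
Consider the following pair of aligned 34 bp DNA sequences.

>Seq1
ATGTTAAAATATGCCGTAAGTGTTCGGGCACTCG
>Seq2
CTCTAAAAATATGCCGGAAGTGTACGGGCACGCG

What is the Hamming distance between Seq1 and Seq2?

6

Mismatches occur at site 1 (A/C), site 3 (G/C), site 5 (T/A), site 17 (T/G), site 24 (T/A), site 32 (T/G).
That gives 6 mismatches out of 34 aligned sites, so the Hamming distance is 6.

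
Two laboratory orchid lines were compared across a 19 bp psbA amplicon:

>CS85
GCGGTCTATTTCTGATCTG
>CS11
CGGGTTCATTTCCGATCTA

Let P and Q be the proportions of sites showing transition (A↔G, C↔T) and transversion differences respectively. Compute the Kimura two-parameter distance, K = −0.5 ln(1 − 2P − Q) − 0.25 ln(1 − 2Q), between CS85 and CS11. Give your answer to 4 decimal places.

0.4327

Mismatches occur at site 1 (G/C, transversion), site 2 (C/G, transversion), site 6 (C/T, transition), site 7 (T/C, transition), site 13 (T/C, transition), site 19 (G/A, transition).
Of the 6 differences, 4 transitions and 2 transversions over 19 sites: P = 4/19 = 0.210526, Q = 2/19 = 0.105263.
d = −0.5·ln(0.473685) − 0.25·ln(0.789474) = −0.5·(-0.747213) − 0.25·(-0.236388) = 0.4327.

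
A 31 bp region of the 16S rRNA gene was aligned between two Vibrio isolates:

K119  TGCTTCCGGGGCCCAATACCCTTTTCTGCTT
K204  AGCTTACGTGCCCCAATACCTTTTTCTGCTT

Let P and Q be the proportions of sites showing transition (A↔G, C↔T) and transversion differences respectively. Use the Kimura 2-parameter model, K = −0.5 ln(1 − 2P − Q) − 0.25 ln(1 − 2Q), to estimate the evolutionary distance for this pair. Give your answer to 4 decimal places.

The sequences differ at positions 1 (T/A, transversion), 6 (C/A, transversion), 9 (G/T, transversion), 11 (G/C, transversion), 21 (C/T, transition).
Of the 5 differences, 1 transition and 4 transversions over 31 sites: P = 1/31 = 0.032258, Q = 4/31 = 0.129032.
d = −0.5·ln(0.806452) − 0.25·ln(0.741936) = −0.5·(-0.215111) − 0.25·(-0.298492) = 0.1822.

0.1822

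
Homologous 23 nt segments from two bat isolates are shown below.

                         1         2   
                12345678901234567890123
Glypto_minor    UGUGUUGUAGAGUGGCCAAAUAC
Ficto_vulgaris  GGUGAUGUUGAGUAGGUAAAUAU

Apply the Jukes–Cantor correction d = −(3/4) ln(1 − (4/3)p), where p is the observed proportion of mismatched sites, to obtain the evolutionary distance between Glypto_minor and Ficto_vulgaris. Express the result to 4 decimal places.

0.3904

Mismatches occur at site 1 (U/G), site 5 (U/A), site 9 (A/U), site 14 (G/A), site 16 (C/G), site 17 (C/U), site 23 (C/U).
p = 7/23 = 0.304348.
d = −0.75 · ln(1 − (4/3)·0.304348) = −0.75 · ln(0.594203) = −0.75 · (-0.520534) = 0.3904.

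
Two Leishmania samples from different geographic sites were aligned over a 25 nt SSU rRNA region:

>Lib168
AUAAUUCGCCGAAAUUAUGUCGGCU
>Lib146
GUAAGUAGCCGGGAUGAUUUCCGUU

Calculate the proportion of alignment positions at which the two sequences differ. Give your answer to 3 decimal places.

0.360

Differing sites — 1:A/G; 5:U/G; 7:C/A; 12:A/G; 13:A/G; 16:U/G; 19:G/U; 22:G/C; 24:C/U.
There are 9 differences over 25 sites, so p = 9/25 = 0.360.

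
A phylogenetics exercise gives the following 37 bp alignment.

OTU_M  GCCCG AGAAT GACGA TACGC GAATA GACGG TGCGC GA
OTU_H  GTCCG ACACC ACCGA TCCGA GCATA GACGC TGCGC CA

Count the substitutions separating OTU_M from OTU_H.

Mismatches occur at site 2 (C/T), site 7 (G/C), site 9 (A/C), site 10 (T/C), site 11 (G/A), site 12 (A/C), site 17 (A/C), site 20 (C/A), site 22 (A/C), site 30 (G/C), site 36 (G/C).
That gives 11 mismatches out of 37 aligned sites, so the Hamming distance is 11.

11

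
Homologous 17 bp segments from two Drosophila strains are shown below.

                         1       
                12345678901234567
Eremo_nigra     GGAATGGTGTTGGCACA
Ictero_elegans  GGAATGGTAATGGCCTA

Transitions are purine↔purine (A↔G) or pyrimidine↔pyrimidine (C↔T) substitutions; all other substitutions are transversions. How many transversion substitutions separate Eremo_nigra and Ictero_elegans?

Differing sites — 9:G/A (Ti); 10:T/A (Tv); 15:A/C (Tv); 16:C/T (Ti).
Of the 4 differences, 2 transitions and 2 transversions, so the answer is 2.

2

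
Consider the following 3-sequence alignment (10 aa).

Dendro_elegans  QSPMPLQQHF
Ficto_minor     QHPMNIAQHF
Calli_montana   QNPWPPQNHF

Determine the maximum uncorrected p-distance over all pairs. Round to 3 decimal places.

Pairwise Hamming distances:
  Dendro_elegans vs Ficto_minor: 4
  Dendro_elegans vs Calli_montana: 4
  Ficto_minor vs Calli_montana: 6
The largest is 6 mismatches, between Ficto_minor and Calli_montana; p = 6/10 = 0.600.

0.600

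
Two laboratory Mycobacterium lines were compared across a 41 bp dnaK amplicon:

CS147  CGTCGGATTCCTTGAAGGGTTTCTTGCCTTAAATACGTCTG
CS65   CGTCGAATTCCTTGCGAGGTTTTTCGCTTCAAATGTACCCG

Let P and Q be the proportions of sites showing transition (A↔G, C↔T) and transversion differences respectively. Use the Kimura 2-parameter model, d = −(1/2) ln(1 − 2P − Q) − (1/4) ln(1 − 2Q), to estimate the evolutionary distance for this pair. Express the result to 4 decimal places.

0.4830

Differing sites — 6:G/A (Ti); 15:A/C (Tv); 16:A/G (Ti); 17:G/A (Ti); 23:C/T (Ti); 25:T/C (Ti); 28:C/T (Ti); 30:T/C (Ti); 35:A/G (Ti); 36:C/T (Ti); 37:G/A (Ti); 38:T/C (Ti); 40:T/C (Ti).
Of the 13 differences, 12 transitions and 1 transversion over 41 sites: P = 12/41 = 0.292683, Q = 1/41 = 0.024390.
d = −0.5·ln(0.390244) − 0.25·ln(0.951220) = −0.5·(-0.940983) − 0.25·(-0.050010) = 0.4830.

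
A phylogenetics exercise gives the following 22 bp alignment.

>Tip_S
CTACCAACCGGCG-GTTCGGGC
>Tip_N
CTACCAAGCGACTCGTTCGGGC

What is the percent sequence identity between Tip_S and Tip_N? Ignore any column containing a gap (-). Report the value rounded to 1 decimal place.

Excluding the 1 gap column leaves 21 comparable sites.
The sequences differ at positions 8 (C/G), 11 (G/A), 13 (G/T).
18 of the 21 comparable sites match, so the percent identity is 18/21 × 100 = 85.7%.

85.7%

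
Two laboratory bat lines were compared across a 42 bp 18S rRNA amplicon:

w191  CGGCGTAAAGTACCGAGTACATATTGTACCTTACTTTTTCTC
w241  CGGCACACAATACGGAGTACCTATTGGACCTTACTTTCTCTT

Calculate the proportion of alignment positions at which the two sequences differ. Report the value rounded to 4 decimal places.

0.2143

Mismatches occur at site 5 (G↔A), site 6 (T↔C), site 8 (A↔C), site 10 (G↔A), site 14 (C↔G), site 21 (A↔C), site 27 (T↔G), site 38 (T↔C), site 42 (C↔T).
There are 9 differences over 42 sites, so p = 9/42 = 0.2143.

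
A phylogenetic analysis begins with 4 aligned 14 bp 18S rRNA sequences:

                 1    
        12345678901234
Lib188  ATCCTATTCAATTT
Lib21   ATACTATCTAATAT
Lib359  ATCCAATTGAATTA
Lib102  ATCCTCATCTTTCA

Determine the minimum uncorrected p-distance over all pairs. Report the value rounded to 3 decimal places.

Pairwise Hamming distances:
  Lib188 vs Lib21: 4
  Lib188 vs Lib359: 3
  Lib188 vs Lib102: 6
  Lib21 vs Lib359: 6
  Lib21 vs Lib102: 9
  Lib359 vs Lib102: 7
The smallest is 3 mismatches, between Lib188 and Lib359; p = 3/14 = 0.214.

0.214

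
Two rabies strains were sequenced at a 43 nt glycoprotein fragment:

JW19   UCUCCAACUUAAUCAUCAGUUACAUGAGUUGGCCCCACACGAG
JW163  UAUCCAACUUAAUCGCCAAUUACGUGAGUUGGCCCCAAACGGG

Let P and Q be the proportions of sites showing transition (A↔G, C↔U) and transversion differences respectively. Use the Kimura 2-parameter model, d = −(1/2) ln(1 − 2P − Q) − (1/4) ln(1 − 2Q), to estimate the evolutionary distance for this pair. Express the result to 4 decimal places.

0.1880

Mismatches occur at site 2 (C↔A, transversion), site 15 (A↔G, transition), site 16 (U↔C, transition), site 19 (G↔A, transition), site 24 (A↔G, transition), site 38 (C↔A, transversion), site 42 (A↔G, transition).
Of the 7 differences, 5 transitions and 2 transversions over 43 sites: P = 5/43 = 0.116279, Q = 2/43 = 0.046512.
d = −0.5·ln(0.720930) − 0.25·ln(0.906976) = −0.5·(-0.327213) − 0.25·(-0.097639) = 0.1880.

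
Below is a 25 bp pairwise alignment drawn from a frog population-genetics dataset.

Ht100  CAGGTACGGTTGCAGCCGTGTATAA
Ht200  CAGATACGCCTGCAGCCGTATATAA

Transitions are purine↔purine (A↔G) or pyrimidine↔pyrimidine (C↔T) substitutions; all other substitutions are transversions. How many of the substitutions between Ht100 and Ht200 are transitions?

3

Mismatches occur at site 4 (G→A, transition), site 9 (G→C, transversion), site 10 (T→C, transition), site 20 (G→A, transition).
Of the 4 differences, 3 transitions and 1 transversion, so the answer is 3.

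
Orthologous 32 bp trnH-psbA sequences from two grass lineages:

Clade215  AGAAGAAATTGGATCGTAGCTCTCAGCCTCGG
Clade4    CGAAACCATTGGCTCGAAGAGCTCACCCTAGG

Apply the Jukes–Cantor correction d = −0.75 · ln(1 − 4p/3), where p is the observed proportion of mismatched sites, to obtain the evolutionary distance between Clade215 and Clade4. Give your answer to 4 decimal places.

0.4042

Mismatches occur at site 1 (A/C), site 5 (G/A), site 6 (A/C), site 7 (A/C), site 13 (A/C), site 17 (T/A), site 20 (C/A), site 21 (T/G), site 26 (G/C), site 30 (C/A).
p = 10/32 = 0.312500.
d = −0.75 · ln(1 − (4/3)·0.312500) = −0.75 · ln(0.583333) = −0.75 · (-0.538997) = 0.4042.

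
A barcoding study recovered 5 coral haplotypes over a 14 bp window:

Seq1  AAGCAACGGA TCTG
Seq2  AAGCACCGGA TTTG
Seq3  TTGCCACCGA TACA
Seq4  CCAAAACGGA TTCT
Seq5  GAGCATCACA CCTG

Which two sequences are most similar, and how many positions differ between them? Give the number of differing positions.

Pairwise Hamming distances:
  Seq1 vs Seq2: 2
  Seq1 vs Seq3: 7
  Seq1 vs Seq4: 7
  Seq1 vs Seq5: 5
  Seq2 vs Seq3: 8
  Seq2 vs Seq4: 7
  Seq2 vs Seq5: 6
  Seq3 vs Seq4: 8
  Seq3 vs Seq5: 10
  Seq4 vs Seq5: 11
The smallest is 2, between Seq1 and Seq2.

2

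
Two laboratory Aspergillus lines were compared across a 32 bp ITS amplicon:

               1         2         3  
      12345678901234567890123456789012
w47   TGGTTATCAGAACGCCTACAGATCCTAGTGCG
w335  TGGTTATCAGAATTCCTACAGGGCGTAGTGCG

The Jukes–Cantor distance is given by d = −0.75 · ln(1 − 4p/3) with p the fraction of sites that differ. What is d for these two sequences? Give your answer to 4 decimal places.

0.1752

Differing sites — 13:C/T; 14:G/T; 22:A/G; 23:T/G; 25:C/G.
p = 5/32 = 0.156250.
d = −0.75 · ln(1 − (4/3)·0.156250) = −0.75 · ln(0.791667) = −0.75 · (-0.233614) = 0.1752.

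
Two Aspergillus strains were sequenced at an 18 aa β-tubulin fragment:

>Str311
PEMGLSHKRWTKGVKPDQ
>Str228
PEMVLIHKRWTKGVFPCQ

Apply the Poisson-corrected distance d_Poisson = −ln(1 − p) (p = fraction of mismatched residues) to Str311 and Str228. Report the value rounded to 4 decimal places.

Mismatches occur at site 4 (G/V), site 6 (S/I), site 15 (K/F), site 17 (D/C).
p = 4/18 = 0.222222.
d = −ln(1 − 0.222222) = −ln(0.777778) = 0.2513.

0.2513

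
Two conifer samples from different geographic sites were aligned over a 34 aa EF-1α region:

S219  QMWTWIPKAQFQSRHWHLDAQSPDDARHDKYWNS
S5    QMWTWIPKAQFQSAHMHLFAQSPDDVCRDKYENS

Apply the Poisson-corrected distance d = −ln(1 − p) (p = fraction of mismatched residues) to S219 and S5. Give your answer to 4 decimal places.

0.2305

Mismatches occur at site 14 (R→A), site 16 (W→M), site 19 (D→F), site 26 (A→V), site 27 (R→C), site 28 (H→R), site 32 (W→E).
p = 7/34 = 0.205882.
d = −ln(1 − 0.205882) = −ln(0.794118) = 0.2305.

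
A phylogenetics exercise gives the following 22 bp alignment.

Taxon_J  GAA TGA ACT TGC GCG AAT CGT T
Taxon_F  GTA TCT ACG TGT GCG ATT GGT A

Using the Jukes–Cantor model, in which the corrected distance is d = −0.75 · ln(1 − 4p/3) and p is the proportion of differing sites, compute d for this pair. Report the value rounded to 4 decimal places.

The sequences differ at positions 2 (A/T), 5 (G/C), 6 (A/T), 9 (T/G), 12 (C/T), 17 (A/T), 19 (C/G), 22 (T/A).
p = 8/22 = 0.363636.
d = −0.75 · ln(1 − (4/3)·0.363636) = −0.75 · ln(0.515152) = −0.75 · (-0.663293) = 0.4975.

0.4975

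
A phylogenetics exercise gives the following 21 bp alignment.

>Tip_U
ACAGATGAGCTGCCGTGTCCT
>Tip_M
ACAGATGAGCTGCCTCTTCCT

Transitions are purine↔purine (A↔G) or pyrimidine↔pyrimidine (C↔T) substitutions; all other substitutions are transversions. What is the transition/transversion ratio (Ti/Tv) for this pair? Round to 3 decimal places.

0.500

Differing sites — 15:G/T (Tv); 16:T/C (Ti); 17:G/T (Tv).
Of the 3 differences, 1 transition and 2 transversions, so Ti/Tv = 1/2 = 0.500.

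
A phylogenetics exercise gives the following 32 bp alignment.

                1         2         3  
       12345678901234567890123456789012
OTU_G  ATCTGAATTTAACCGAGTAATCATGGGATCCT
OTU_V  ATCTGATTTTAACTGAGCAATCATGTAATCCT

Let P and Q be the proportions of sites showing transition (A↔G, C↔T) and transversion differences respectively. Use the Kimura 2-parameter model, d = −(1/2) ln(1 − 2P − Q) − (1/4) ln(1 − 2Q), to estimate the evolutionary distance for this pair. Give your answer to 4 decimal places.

0.1772

The sequences differ at positions 7 (A/T, transversion), 14 (C/T, transition), 18 (T/C, transition), 26 (G/T, transversion), 27 (G/A, transition).
Of the 5 differences, 3 transitions and 2 transversions over 32 sites: P = 3/32 = 0.093750, Q = 2/32 = 0.062500.
d = −0.5·ln(0.750000) − 0.25·ln(0.875000) = −0.5·(-0.287682) − 0.25·(-0.133531) = 0.1772.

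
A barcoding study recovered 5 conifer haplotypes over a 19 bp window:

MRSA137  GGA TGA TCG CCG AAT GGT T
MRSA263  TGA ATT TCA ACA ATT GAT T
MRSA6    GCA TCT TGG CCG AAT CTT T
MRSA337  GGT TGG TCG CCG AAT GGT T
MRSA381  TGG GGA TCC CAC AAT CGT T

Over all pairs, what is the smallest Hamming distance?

2

Pairwise Hamming distances:
  MRSA137 vs MRSA263: 9
  MRSA137 vs MRSA6: 6
  MRSA137 vs MRSA337: 2
  MRSA137 vs MRSA381: 7
  MRSA263 vs MRSA6: 11
  MRSA263 vs MRSA337: 10
  MRSA263 vs MRSA381: 11
  MRSA6 vs MRSA337: 7
  MRSA6 vs MRSA381: 11
  MRSA337 vs MRSA381: 8
The smallest is 2, between MRSA137 and MRSA337.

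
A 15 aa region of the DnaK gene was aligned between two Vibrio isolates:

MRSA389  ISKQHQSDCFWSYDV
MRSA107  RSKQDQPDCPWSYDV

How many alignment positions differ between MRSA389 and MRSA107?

4

The sequences differ at positions 1 (I/R), 5 (H/D), 7 (S/P), 10 (F/P).
That gives 4 mismatches out of 15 aligned sites, so the Hamming distance is 4.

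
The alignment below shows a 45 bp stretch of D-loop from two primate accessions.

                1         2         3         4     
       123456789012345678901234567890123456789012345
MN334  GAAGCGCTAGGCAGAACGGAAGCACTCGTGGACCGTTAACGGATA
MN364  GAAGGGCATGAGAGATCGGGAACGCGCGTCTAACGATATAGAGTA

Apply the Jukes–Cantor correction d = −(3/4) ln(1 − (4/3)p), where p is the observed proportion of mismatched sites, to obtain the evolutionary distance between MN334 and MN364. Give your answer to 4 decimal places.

Mismatches occur at site 5 (C→G), site 8 (T→A), site 9 (A→T), site 11 (G→A), site 12 (C→G), site 16 (A→T), site 20 (A→G), site 22 (G→A), site 24 (A→G), site 26 (T→G), site 30 (G→C), site 31 (G→T), site 33 (C→A), site 36 (T→A), site 39 (A→T), site 40 (C→A), site 42 (G→A), site 43 (A→G).
p = 18/45 = 0.400000.
d = −0.75 · ln(1 − (4/3)·0.400000) = −0.75 · ln(0.466667) = −0.75 · (-0.762139) = 0.5716.

0.5716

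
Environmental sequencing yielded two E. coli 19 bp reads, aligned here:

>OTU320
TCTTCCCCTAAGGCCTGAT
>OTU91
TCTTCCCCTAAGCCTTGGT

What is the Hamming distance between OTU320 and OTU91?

Differing sites — 13:G/C; 15:C/T; 18:A/G.
That gives 3 mismatches out of 19 aligned sites, so the Hamming distance is 3.

3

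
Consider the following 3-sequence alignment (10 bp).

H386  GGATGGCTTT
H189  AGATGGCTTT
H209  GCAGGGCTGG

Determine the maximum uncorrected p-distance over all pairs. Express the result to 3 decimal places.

0.500

Pairwise Hamming distances:
  H386 vs H189: 1
  H386 vs H209: 4
  H189 vs H209: 5
The largest is 5 mismatches, between H189 and H209; p = 5/10 = 0.500.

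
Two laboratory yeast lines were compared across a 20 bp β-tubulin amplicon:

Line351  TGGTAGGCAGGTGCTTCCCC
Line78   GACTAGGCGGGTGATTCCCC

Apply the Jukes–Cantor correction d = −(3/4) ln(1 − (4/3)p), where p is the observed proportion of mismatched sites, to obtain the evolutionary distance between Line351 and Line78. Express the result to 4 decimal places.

The sequences differ at positions 1 (T/G), 2 (G/A), 3 (G/C), 9 (A/G), 14 (C/A).
p = 5/20 = 0.250000.
d = −0.75 · ln(1 − (4/3)·0.250000) = −0.75 · ln(0.666667) = −0.75 · (-0.405465) = 0.3041.

0.3041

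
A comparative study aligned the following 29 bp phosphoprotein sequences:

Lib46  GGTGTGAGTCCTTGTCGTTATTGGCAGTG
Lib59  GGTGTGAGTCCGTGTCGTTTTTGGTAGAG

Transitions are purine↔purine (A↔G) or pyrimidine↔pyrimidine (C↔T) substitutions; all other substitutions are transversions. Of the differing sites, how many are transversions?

3

The sequences differ at positions 12 (T/G, transversion), 20 (A/T, transversion), 25 (C/T, transition), 28 (T/A, transversion).
Of the 4 differences, 1 transition and 3 transversions, so the answer is 3.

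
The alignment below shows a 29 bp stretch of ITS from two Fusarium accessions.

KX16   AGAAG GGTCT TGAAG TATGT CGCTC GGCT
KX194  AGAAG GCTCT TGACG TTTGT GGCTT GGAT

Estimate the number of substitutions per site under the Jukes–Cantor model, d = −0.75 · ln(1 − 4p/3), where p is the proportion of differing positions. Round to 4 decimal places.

0.2421

The sequences differ at positions 7 (G/C), 14 (A/C), 17 (A/T), 21 (C/G), 25 (C/T), 28 (C/A).
p = 6/29 = 0.206897.
d = −0.75 · ln(1 − (4/3)·0.206897) = −0.75 · ln(0.724137) = −0.75 · (-0.322775) = 0.2421.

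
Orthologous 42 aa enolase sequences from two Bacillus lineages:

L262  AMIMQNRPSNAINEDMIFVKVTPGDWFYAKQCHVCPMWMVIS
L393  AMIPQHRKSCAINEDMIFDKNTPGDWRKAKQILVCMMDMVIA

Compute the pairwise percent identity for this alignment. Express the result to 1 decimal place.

69.0%

Mismatches occur at site 4 (M↔P), site 6 (N↔H), site 8 (P↔K), site 10 (N↔C), site 19 (V↔D), site 21 (V↔N), site 27 (F↔R), site 28 (Y↔K), site 32 (C↔I), site 33 (H↔L), site 36 (P↔M), site 38 (W↔D), site 42 (S↔A).
29 of the 42 sites match, so the percent identity is 29/42 × 100 = 69.0%.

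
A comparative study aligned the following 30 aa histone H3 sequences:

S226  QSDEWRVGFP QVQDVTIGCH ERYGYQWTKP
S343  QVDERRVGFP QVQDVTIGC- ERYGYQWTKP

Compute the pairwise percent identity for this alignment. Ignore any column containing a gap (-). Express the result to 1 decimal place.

Excluding the 1 gap column leaves 29 comparable sites.
Mismatches occur at site 2 (S↔V), site 5 (W↔R).
27 of the 29 comparable sites match, so the percent identity is 27/29 × 100 = 93.1%.

93.1%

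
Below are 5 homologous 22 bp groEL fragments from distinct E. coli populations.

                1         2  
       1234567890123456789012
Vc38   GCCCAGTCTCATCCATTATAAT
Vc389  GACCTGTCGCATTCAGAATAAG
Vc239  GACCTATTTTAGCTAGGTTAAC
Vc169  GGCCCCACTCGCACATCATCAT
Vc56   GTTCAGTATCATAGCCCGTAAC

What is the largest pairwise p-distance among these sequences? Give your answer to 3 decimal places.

Pairwise Hamming distances:
  Vc38 vs Vc389: 7
  Vc38 vs Vc239: 11
  Vc38 vs Vc169: 9
  Vc38 vs Vc56: 10
  Vc389 vs Vc239: 10
  Vc389 vs Vc169: 12
  Vc389 vs Vc56: 12
  Vc239 vs Vc169: 15
  Vc239 vs Vc56: 13
  Vc169 vs Vc56: 14
The largest is 15 mismatches, between Vc239 and Vc169; p = 15/22 = 0.682.

0.682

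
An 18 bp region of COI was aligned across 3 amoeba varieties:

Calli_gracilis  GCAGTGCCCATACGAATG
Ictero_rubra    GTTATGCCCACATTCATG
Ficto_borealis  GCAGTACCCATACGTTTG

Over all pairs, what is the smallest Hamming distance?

Pairwise Hamming distances:
  Calli_gracilis vs Ictero_rubra: 7
  Calli_gracilis vs Ficto_borealis: 3
  Ictero_rubra vs Ficto_borealis: 9
The smallest is 3, between Calli_gracilis and Ficto_borealis.

3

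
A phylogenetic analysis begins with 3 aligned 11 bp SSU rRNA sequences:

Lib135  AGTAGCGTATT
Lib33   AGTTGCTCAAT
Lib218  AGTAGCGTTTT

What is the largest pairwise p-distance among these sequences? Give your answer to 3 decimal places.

0.455

Pairwise Hamming distances:
  Lib135 vs Lib33: 4
  Lib135 vs Lib218: 1
  Lib33 vs Lib218: 5
The largest is 5 mismatches, between Lib33 and Lib218; p = 5/11 = 0.455.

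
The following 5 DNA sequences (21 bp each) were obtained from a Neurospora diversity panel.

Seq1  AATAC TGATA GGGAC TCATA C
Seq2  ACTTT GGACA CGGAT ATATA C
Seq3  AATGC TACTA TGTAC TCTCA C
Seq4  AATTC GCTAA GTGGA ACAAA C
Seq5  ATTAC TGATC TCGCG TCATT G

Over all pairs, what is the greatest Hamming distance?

15

Pairwise Hamming distances:
  Seq1 vs Seq2: 9
  Seq1 vs Seq3: 7
  Seq1 vs Seq4: 10
  Seq1 vs Seq5: 8
  Seq2 vs Seq3: 14
  Seq2 vs Seq4: 11
  Seq2 vs Seq5: 14
  Seq3 vs Seq4: 13
  Seq3 vs Seq5: 13
  Seq4 vs Seq5: 15
The largest is 15, between Seq4 and Seq5.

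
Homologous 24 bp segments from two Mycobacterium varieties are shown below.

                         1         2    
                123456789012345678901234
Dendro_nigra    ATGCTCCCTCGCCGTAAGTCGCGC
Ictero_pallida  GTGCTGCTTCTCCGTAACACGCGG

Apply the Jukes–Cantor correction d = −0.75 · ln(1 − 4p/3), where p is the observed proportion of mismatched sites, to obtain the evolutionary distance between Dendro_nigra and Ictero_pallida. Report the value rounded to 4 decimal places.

Differing sites — 1:A/G; 6:C/G; 8:C/T; 11:G/T; 18:G/C; 19:T/A; 24:C/G.
p = 7/24 = 0.291667.
d = −0.75 · ln(1 − (4/3)·0.291667) = −0.75 · ln(0.611111) = −0.75 · (-0.492477) = 0.3694.

0.3694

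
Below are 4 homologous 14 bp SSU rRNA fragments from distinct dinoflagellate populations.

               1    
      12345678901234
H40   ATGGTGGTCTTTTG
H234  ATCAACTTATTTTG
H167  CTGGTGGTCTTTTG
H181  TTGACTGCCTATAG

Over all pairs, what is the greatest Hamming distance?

9

Pairwise Hamming distances:
  H40 vs H234: 6
  H40 vs H167: 1
  H40 vs H181: 7
  H234 vs H167: 7
  H234 vs H181: 9
  H167 vs H181: 7
The largest is 9, between H234 and H181.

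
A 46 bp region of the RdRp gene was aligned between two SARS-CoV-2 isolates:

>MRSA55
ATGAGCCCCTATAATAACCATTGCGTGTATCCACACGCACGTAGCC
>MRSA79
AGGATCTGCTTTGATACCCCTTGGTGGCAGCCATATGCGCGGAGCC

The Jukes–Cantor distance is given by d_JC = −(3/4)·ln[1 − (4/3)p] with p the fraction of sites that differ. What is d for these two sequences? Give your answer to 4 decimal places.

Mismatches occur at site 2 (T↔G), site 5 (G↔T), site 7 (C↔T), site 8 (C↔G), site 11 (A↔T), site 13 (A↔G), site 17 (A↔C), site 20 (A↔C), site 24 (C↔G), site 25 (G↔T), site 26 (T↔G), site 28 (T↔C), site 30 (T↔G), site 34 (C↔T), site 36 (C↔T), site 39 (A↔G), site 42 (T↔G).
p = 17/46 = 0.369565.
d = −0.75 · ln(1 − (4/3)·0.369565) = −0.75 · ln(0.507247) = −0.75 · (-0.678757) = 0.5091.

0.5091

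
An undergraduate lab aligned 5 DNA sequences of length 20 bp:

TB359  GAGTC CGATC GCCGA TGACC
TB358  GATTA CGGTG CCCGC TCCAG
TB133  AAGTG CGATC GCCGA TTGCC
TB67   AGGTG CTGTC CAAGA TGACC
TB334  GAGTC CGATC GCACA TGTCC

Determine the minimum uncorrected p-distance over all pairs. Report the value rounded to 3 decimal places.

Pairwise Hamming distances:
  TB359 vs TB358: 10
  TB359 vs TB133: 4
  TB359 vs TB67: 8
  TB359 vs TB334: 3
  TB358 vs TB133: 11
  TB358 vs TB67: 13
  TB358 vs TB334: 12
  TB133 vs TB67: 8
  TB133 vs TB334: 6
  TB67 vs TB334: 9
The smallest is 3 mismatches, between TB359 and TB334; p = 3/20 = 0.150.

0.150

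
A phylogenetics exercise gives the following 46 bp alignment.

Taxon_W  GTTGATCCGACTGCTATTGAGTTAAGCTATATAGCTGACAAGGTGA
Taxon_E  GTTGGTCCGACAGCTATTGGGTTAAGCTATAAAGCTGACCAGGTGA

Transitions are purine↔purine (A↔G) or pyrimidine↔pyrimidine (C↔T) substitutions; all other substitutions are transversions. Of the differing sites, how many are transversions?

Differing sites — 5:A/G (Ti); 12:T/A (Tv); 20:A/G (Ti); 32:T/A (Tv); 40:A/C (Tv).
Of the 5 differences, 2 transitions and 3 transversions, so the answer is 3.

3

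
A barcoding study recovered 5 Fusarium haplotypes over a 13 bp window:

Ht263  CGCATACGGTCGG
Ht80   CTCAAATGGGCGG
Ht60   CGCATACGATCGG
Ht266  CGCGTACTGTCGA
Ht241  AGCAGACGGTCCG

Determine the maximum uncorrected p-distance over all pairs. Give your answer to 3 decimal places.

Pairwise Hamming distances:
  Ht263 vs Ht80: 4
  Ht263 vs Ht60: 1
  Ht263 vs Ht266: 3
  Ht263 vs Ht241: 3
  Ht80 vs Ht60: 5
  Ht80 vs Ht266: 7
  Ht80 vs Ht241: 6
  Ht60 vs Ht266: 4
  Ht60 vs Ht241: 4
  Ht266 vs Ht241: 6
The largest is 7 mismatches, between Ht80 and Ht266; p = 7/13 = 0.538.

0.538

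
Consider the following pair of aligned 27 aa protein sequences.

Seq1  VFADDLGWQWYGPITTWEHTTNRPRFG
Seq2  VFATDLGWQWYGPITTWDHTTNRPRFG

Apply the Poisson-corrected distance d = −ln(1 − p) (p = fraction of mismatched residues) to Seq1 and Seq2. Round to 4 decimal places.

The sequences differ at positions 4 (D/T), 18 (E/D).
p = 2/27 = 0.074074.
d = −ln(1 − 0.074074) = −ln(0.925926) = 0.0770.

0.0770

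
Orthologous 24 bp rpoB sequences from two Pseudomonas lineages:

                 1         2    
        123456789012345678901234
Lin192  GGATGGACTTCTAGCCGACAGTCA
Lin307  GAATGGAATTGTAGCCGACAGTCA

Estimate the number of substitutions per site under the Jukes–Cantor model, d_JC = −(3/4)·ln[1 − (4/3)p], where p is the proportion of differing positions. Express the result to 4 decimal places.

0.1367

The sequences differ at positions 2 (G/A), 8 (C/A), 11 (C/G).
p = 3/24 = 0.125000.
d = −0.75 · ln(1 − (4/3)·0.125000) = −0.75 · ln(0.833333) = −0.75 · (-0.182322) = 0.1367.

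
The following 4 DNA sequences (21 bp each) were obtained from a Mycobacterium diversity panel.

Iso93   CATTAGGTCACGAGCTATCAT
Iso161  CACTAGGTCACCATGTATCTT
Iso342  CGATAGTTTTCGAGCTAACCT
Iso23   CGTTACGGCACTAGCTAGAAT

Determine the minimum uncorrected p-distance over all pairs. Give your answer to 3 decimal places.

Pairwise Hamming distances:
  Iso93 vs Iso161: 5
  Iso93 vs Iso342: 7
  Iso93 vs Iso23: 6
  Iso161 vs Iso342: 10
  Iso161 vs Iso23: 10
  Iso342 vs Iso23: 10
The smallest is 5 mismatches, between Iso93 and Iso161; p = 5/21 = 0.238.

0.238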